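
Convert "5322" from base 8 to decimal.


Input: "5322" in base 8
Positional expansion:
  Digit '5' (value 5) x 8^3 = 2560
  Digit '3' (value 3) x 8^2 = 192
  Digit '2' (value 2) x 8^1 = 16
  Digit '2' (value 2) x 8^0 = 2
Sum = 2770

2770


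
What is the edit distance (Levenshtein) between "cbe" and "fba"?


Computing edit distance: "cbe" -> "fba"
DP table:
           f    b    a
      0    1    2    3
  c   1    1    2    3
  b   2    2    1    2
  e   3    3    2    2
Edit distance = dp[3][3] = 2

2


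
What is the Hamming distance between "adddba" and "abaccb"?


Comparing "adddba" and "abaccb" position by position:
  Position 0: 'a' vs 'a' => same
  Position 1: 'd' vs 'b' => differ
  Position 2: 'd' vs 'a' => differ
  Position 3: 'd' vs 'c' => differ
  Position 4: 'b' vs 'c' => differ
  Position 5: 'a' vs 'b' => differ
Total differences (Hamming distance): 5

5


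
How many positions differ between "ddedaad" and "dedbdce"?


Comparing "ddedaad" and "dedbdce" position by position:
  Position 0: 'd' vs 'd' => same
  Position 1: 'd' vs 'e' => DIFFER
  Position 2: 'e' vs 'd' => DIFFER
  Position 3: 'd' vs 'b' => DIFFER
  Position 4: 'a' vs 'd' => DIFFER
  Position 5: 'a' vs 'c' => DIFFER
  Position 6: 'd' vs 'e' => DIFFER
Positions that differ: 6

6


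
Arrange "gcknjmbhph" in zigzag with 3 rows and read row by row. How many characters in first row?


Zigzag "gcknjmbhph" into 3 rows:
Placing characters:
  'g' => row 0
  'c' => row 1
  'k' => row 2
  'n' => row 1
  'j' => row 0
  'm' => row 1
  'b' => row 2
  'h' => row 1
  'p' => row 0
  'h' => row 1
Rows:
  Row 0: "gjp"
  Row 1: "cnmhh"
  Row 2: "kb"
First row length: 3

3


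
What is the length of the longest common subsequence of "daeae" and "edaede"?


LCS of "daeae" and "edaede"
DP table:
           e    d    a    e    d    e
      0    0    0    0    0    0    0
  d   0    0    1    1    1    1    1
  a   0    0    1    2    2    2    2
  e   0    1    1    2    3    3    3
  a   0    1    1    2    3    3    3
  e   0    1    1    2    3    3    4
LCS length = dp[5][6] = 4

4


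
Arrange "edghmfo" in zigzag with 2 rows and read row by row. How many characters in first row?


Zigzag "edghmfo" into 2 rows:
Placing characters:
  'e' => row 0
  'd' => row 1
  'g' => row 0
  'h' => row 1
  'm' => row 0
  'f' => row 1
  'o' => row 0
Rows:
  Row 0: "egmo"
  Row 1: "dhf"
First row length: 4

4


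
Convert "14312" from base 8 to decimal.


Input: "14312" in base 8
Positional expansion:
  Digit '1' (value 1) x 8^4 = 4096
  Digit '4' (value 4) x 8^3 = 2048
  Digit '3' (value 3) x 8^2 = 192
  Digit '1' (value 1) x 8^1 = 8
  Digit '2' (value 2) x 8^0 = 2
Sum = 6346

6346


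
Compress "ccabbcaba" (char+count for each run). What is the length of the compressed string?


Input: ccabbcaba
Runs:
  'c' x 2 => "c2"
  'a' x 1 => "a1"
  'b' x 2 => "b2"
  'c' x 1 => "c1"
  'a' x 1 => "a1"
  'b' x 1 => "b1"
  'a' x 1 => "a1"
Compressed: "c2a1b2c1a1b1a1"
Compressed length: 14

14


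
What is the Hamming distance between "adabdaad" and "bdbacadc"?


Comparing "adabdaad" and "bdbacadc" position by position:
  Position 0: 'a' vs 'b' => differ
  Position 1: 'd' vs 'd' => same
  Position 2: 'a' vs 'b' => differ
  Position 3: 'b' vs 'a' => differ
  Position 4: 'd' vs 'c' => differ
  Position 5: 'a' vs 'a' => same
  Position 6: 'a' vs 'd' => differ
  Position 7: 'd' vs 'c' => differ
Total differences (Hamming distance): 6

6


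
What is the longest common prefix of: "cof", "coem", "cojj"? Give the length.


Words: cof, coem, cojj
  Position 0: all 'c' => match
  Position 1: all 'o' => match
  Position 2: ('f', 'e', 'j') => mismatch, stop
LCP = "co" (length 2)

2


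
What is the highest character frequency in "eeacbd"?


Input: eeacbd
Character counts:
  'a': 1
  'b': 1
  'c': 1
  'd': 1
  'e': 2
Maximum frequency: 2

2


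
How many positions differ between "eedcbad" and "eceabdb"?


Comparing "eedcbad" and "eceabdb" position by position:
  Position 0: 'e' vs 'e' => same
  Position 1: 'e' vs 'c' => DIFFER
  Position 2: 'd' vs 'e' => DIFFER
  Position 3: 'c' vs 'a' => DIFFER
  Position 4: 'b' vs 'b' => same
  Position 5: 'a' vs 'd' => DIFFER
  Position 6: 'd' vs 'b' => DIFFER
Positions that differ: 5

5


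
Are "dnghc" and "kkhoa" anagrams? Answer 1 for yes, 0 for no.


Strings: "dnghc", "kkhoa"
Sorted first:  cdghn
Sorted second: ahkko
Differ at position 0: 'c' vs 'a' => not anagrams

0


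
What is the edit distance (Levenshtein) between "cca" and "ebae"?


Computing edit distance: "cca" -> "ebae"
DP table:
           e    b    a    e
      0    1    2    3    4
  c   1    1    2    3    4
  c   2    2    2    3    4
  a   3    3    3    2    3
Edit distance = dp[3][4] = 3

3


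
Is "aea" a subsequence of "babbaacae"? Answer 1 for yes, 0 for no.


Check if "aea" is a subsequence of "babbaacae"
Greedy scan:
  Position 0 ('b'): no match needed
  Position 1 ('a'): matches sub[0] = 'a'
  Position 2 ('b'): no match needed
  Position 3 ('b'): no match needed
  Position 4 ('a'): no match needed
  Position 5 ('a'): no match needed
  Position 6 ('c'): no match needed
  Position 7 ('a'): no match needed
  Position 8 ('e'): matches sub[1] = 'e'
Only matched 2/3 characters => not a subsequence

0


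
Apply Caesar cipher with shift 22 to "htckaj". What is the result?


Caesar cipher: shift "htckaj" by 22
  'h' (pos 7) + 22 = pos 3 = 'd'
  't' (pos 19) + 22 = pos 15 = 'p'
  'c' (pos 2) + 22 = pos 24 = 'y'
  'k' (pos 10) + 22 = pos 6 = 'g'
  'a' (pos 0) + 22 = pos 22 = 'w'
  'j' (pos 9) + 22 = pos 5 = 'f'
Result: dpygwf

dpygwf


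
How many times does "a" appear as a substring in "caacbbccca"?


Searching for "a" in "caacbbccca"
Scanning each position:
  Position 0: "c" => no
  Position 1: "a" => MATCH
  Position 2: "a" => MATCH
  Position 3: "c" => no
  Position 4: "b" => no
  Position 5: "b" => no
  Position 6: "c" => no
  Position 7: "c" => no
  Position 8: "c" => no
  Position 9: "a" => MATCH
Total occurrences: 3

3


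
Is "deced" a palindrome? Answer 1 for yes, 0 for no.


Input: deced
Reversed: deced
  Compare pos 0 ('d') with pos 4 ('d'): match
  Compare pos 1 ('e') with pos 3 ('e'): match
Result: palindrome

1


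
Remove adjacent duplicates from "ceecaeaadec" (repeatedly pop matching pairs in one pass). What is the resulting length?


Input: ceecaeaadec
Stack-based adjacent duplicate removal:
  Read 'c': push. Stack: c
  Read 'e': push. Stack: ce
  Read 'e': matches stack top 'e' => pop. Stack: c
  Read 'c': matches stack top 'c' => pop. Stack: (empty)
  Read 'a': push. Stack: a
  Read 'e': push. Stack: ae
  Read 'a': push. Stack: aea
  Read 'a': matches stack top 'a' => pop. Stack: ae
  Read 'd': push. Stack: aed
  Read 'e': push. Stack: aede
  Read 'c': push. Stack: aedec
Final stack: "aedec" (length 5)

5


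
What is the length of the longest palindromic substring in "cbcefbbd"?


Input: "cbcefbbd"
Checking substrings for palindromes:
  [0:3] "cbc" (len 3) => palindrome
  [5:7] "bb" (len 2) => palindrome
Longest palindromic substring: "cbc" with length 3

3


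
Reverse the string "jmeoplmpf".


Input: jmeoplmpf
Reading characters right to left:
  Position 8: 'f'
  Position 7: 'p'
  Position 6: 'm'
  Position 5: 'l'
  Position 4: 'p'
  Position 3: 'o'
  Position 2: 'e'
  Position 1: 'm'
  Position 0: 'j'
Reversed: fpmlpoemj

fpmlpoemj


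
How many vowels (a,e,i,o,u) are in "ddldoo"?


Input: ddldoo
Checking each character:
  'd' at position 0: consonant
  'd' at position 1: consonant
  'l' at position 2: consonant
  'd' at position 3: consonant
  'o' at position 4: vowel (running total: 1)
  'o' at position 5: vowel (running total: 2)
Total vowels: 2

2


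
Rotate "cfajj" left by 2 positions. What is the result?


Input: "cfajj", rotate left by 2
First 2 characters: "cf"
Remaining characters: "ajj"
Concatenate remaining + first: "ajj" + "cf" = "ajjcf"

ajjcf


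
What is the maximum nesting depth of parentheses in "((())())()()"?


Input: "((())())()()"
Tracking depth:
  Position 0 '(': depth becomes 1
  Position 1 '(': depth becomes 2
  Position 2 '(': depth becomes 3
  Position 3 ')': depth becomes 2
  Position 4 ')': depth becomes 1
  Position 5 '(': depth becomes 2
  Position 6 ')': depth becomes 1
  Position 7 ')': depth becomes 0
  Position 8 '(': depth becomes 1
  Position 9 ')': depth becomes 0
  Position 10 '(': depth becomes 1
  Position 11 ')': depth becomes 0
Maximum depth reached: 3

3


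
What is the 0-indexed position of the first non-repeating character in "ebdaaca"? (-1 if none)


Input: ebdaaca
Character frequencies:
  'a': 3
  'b': 1
  'c': 1
  'd': 1
  'e': 1
Scanning left to right for freq == 1:
  Position 0 ('e'): unique! => answer = 0

0


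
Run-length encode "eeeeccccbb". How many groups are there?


Input: eeeeccccbb
Scanning for consecutive runs:
  Group 1: 'e' x 4 (positions 0-3)
  Group 2: 'c' x 4 (positions 4-7)
  Group 3: 'b' x 2 (positions 8-9)
Total groups: 3

3


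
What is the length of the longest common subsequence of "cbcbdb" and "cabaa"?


LCS of "cbcbdb" and "cabaa"
DP table:
           c    a    b    a    a
      0    0    0    0    0    0
  c   0    1    1    1    1    1
  b   0    1    1    2    2    2
  c   0    1    1    2    2    2
  b   0    1    1    2    2    2
  d   0    1    1    2    2    2
  b   0    1    1    2    2    2
LCS length = dp[6][5] = 2

2


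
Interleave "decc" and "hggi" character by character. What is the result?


Interleaving "decc" and "hggi":
  Position 0: 'd' from first, 'h' from second => "dh"
  Position 1: 'e' from first, 'g' from second => "eg"
  Position 2: 'c' from first, 'g' from second => "cg"
  Position 3: 'c' from first, 'i' from second => "ci"
Result: dhegcgci

dhegcgci


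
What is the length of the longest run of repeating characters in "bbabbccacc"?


Input: "bbabbccacc"
Scanning for longest run:
  Position 1 ('b'): continues run of 'b', length=2
  Position 2 ('a'): new char, reset run to 1
  Position 3 ('b'): new char, reset run to 1
  Position 4 ('b'): continues run of 'b', length=2
  Position 5 ('c'): new char, reset run to 1
  Position 6 ('c'): continues run of 'c', length=2
  Position 7 ('a'): new char, reset run to 1
  Position 8 ('c'): new char, reset run to 1
  Position 9 ('c'): continues run of 'c', length=2
Longest run: 'b' with length 2

2


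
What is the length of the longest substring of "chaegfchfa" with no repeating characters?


Input: "chaegfchfa"
Sliding window (track last position of each char):
  Position 0 ('c'): window [0,0] length 1 -- new best
  Position 1 ('h'): window [0,1] length 2 -- new best
  Position 2 ('a'): window [0,2] length 3 -- new best
  Position 3 ('e'): window [0,3] length 4 -- new best
  Position 4 ('g'): window [0,4] length 5 -- new best
  Position 5 ('f'): window [0,5] length 6 -- new best
  Position 6 ('c'): repeat (last at 0), move window start to 1
  Position 6 ('c'): window [1,6] length 6
  Position 7 ('h'): repeat (last at 1), move window start to 2
  Position 7 ('h'): window [2,7] length 6
  Position 8 ('f'): repeat (last at 5), move window start to 6
  Position 8 ('f'): window [6,8] length 3
  Position 9 ('a'): window [6,9] length 4
Longest substring with no repeats: "chaegf" with length 6

6


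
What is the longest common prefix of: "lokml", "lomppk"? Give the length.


Words: lokml, lomppk
  Position 0: all 'l' => match
  Position 1: all 'o' => match
  Position 2: ('k', 'm') => mismatch, stop
LCP = "lo" (length 2)

2


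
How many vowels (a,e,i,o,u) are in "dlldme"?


Input: dlldme
Checking each character:
  'd' at position 0: consonant
  'l' at position 1: consonant
  'l' at position 2: consonant
  'd' at position 3: consonant
  'm' at position 4: consonant
  'e' at position 5: vowel (running total: 1)
Total vowels: 1

1


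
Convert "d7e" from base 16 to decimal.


Input: "d7e" in base 16
Positional expansion:
  Digit 'd' (value 13) x 16^2 = 3328
  Digit '7' (value 7) x 16^1 = 112
  Digit 'e' (value 14) x 16^0 = 14
Sum = 3454

3454


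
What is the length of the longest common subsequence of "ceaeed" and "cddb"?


LCS of "ceaeed" and "cddb"
DP table:
           c    d    d    b
      0    0    0    0    0
  c   0    1    1    1    1
  e   0    1    1    1    1
  a   0    1    1    1    1
  e   0    1    1    1    1
  e   0    1    1    1    1
  d   0    1    2    2    2
LCS length = dp[6][4] = 2

2


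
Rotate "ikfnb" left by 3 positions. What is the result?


Input: "ikfnb", rotate left by 3
First 3 characters: "ikf"
Remaining characters: "nb"
Concatenate remaining + first: "nb" + "ikf" = "nbikf"

nbikf


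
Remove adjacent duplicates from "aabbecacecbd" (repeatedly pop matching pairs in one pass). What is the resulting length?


Input: aabbecacecbd
Stack-based adjacent duplicate removal:
  Read 'a': push. Stack: a
  Read 'a': matches stack top 'a' => pop. Stack: (empty)
  Read 'b': push. Stack: b
  Read 'b': matches stack top 'b' => pop. Stack: (empty)
  Read 'e': push. Stack: e
  Read 'c': push. Stack: ec
  Read 'a': push. Stack: eca
  Read 'c': push. Stack: ecac
  Read 'e': push. Stack: ecace
  Read 'c': push. Stack: ecacec
  Read 'b': push. Stack: ecacecb
  Read 'd': push. Stack: ecacecbd
Final stack: "ecacecbd" (length 8)

8


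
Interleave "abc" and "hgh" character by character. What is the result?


Interleaving "abc" and "hgh":
  Position 0: 'a' from first, 'h' from second => "ah"
  Position 1: 'b' from first, 'g' from second => "bg"
  Position 2: 'c' from first, 'h' from second => "ch"
Result: ahbgch

ahbgch


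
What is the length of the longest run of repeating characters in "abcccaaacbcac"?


Input: "abcccaaacbcac"
Scanning for longest run:
  Position 1 ('b'): new char, reset run to 1
  Position 2 ('c'): new char, reset run to 1
  Position 3 ('c'): continues run of 'c', length=2
  Position 4 ('c'): continues run of 'c', length=3
  Position 5 ('a'): new char, reset run to 1
  Position 6 ('a'): continues run of 'a', length=2
  Position 7 ('a'): continues run of 'a', length=3
  Position 8 ('c'): new char, reset run to 1
  Position 9 ('b'): new char, reset run to 1
  Position 10 ('c'): new char, reset run to 1
  Position 11 ('a'): new char, reset run to 1
  Position 12 ('c'): new char, reset run to 1
Longest run: 'c' with length 3

3


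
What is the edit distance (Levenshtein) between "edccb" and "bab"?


Computing edit distance: "edccb" -> "bab"
DP table:
           b    a    b
      0    1    2    3
  e   1    1    2    3
  d   2    2    2    3
  c   3    3    3    3
  c   4    4    4    4
  b   5    4    5    4
Edit distance = dp[5][3] = 4

4


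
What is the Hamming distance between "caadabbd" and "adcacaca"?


Comparing "caadabbd" and "adcacaca" position by position:
  Position 0: 'c' vs 'a' => differ
  Position 1: 'a' vs 'd' => differ
  Position 2: 'a' vs 'c' => differ
  Position 3: 'd' vs 'a' => differ
  Position 4: 'a' vs 'c' => differ
  Position 5: 'b' vs 'a' => differ
  Position 6: 'b' vs 'c' => differ
  Position 7: 'd' vs 'a' => differ
Total differences (Hamming distance): 8

8


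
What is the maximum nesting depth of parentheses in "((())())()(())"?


Input: "((())())()(())"
Tracking depth:
  Position 0 '(': depth becomes 1
  Position 1 '(': depth becomes 2
  Position 2 '(': depth becomes 3
  Position 3 ')': depth becomes 2
  Position 4 ')': depth becomes 1
  Position 5 '(': depth becomes 2
  Position 6 ')': depth becomes 1
  Position 7 ')': depth becomes 0
  Position 8 '(': depth becomes 1
  Position 9 ')': depth becomes 0
  Position 10 '(': depth becomes 1
  Position 11 '(': depth becomes 2
  Position 12 ')': depth becomes 1
  Position 13 ')': depth becomes 0
Maximum depth reached: 3

3


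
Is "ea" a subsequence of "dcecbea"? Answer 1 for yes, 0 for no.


Check if "ea" is a subsequence of "dcecbea"
Greedy scan:
  Position 0 ('d'): no match needed
  Position 1 ('c'): no match needed
  Position 2 ('e'): matches sub[0] = 'e'
  Position 3 ('c'): no match needed
  Position 4 ('b'): no match needed
  Position 5 ('e'): no match needed
  Position 6 ('a'): matches sub[1] = 'a'
All 2 characters matched => is a subsequence

1


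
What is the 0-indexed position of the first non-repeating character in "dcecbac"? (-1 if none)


Input: dcecbac
Character frequencies:
  'a': 1
  'b': 1
  'c': 3
  'd': 1
  'e': 1
Scanning left to right for freq == 1:
  Position 0 ('d'): unique! => answer = 0

0


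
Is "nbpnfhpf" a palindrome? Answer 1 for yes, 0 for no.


Input: nbpnfhpf
Reversed: fphfnpbn
  Compare pos 0 ('n') with pos 7 ('f'): MISMATCH
  Compare pos 1 ('b') with pos 6 ('p'): MISMATCH
  Compare pos 2 ('p') with pos 5 ('h'): MISMATCH
  Compare pos 3 ('n') with pos 4 ('f'): MISMATCH
Result: not a palindrome

0


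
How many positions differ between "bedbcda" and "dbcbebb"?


Comparing "bedbcda" and "dbcbebb" position by position:
  Position 0: 'b' vs 'd' => DIFFER
  Position 1: 'e' vs 'b' => DIFFER
  Position 2: 'd' vs 'c' => DIFFER
  Position 3: 'b' vs 'b' => same
  Position 4: 'c' vs 'e' => DIFFER
  Position 5: 'd' vs 'b' => DIFFER
  Position 6: 'a' vs 'b' => DIFFER
Positions that differ: 6

6


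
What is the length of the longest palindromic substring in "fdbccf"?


Input: "fdbccf"
Checking substrings for palindromes:
  [3:5] "cc" (len 2) => palindrome
Longest palindromic substring: "cc" with length 2

2


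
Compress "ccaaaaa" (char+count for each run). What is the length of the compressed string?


Input: ccaaaaa
Runs:
  'c' x 2 => "c2"
  'a' x 5 => "a5"
Compressed: "c2a5"
Compressed length: 4

4


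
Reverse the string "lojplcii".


Input: lojplcii
Reading characters right to left:
  Position 7: 'i'
  Position 6: 'i'
  Position 5: 'c'
  Position 4: 'l'
  Position 3: 'p'
  Position 2: 'j'
  Position 1: 'o'
  Position 0: 'l'
Reversed: iiclpjol

iiclpjol


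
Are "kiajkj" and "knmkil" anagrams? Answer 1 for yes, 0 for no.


Strings: "kiajkj", "knmkil"
Sorted first:  aijjkk
Sorted second: ikklmn
Differ at position 0: 'a' vs 'i' => not anagrams

0


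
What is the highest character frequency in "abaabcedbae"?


Input: abaabcedbae
Character counts:
  'a': 4
  'b': 3
  'c': 1
  'd': 1
  'e': 2
Maximum frequency: 4

4


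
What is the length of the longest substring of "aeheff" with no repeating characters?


Input: "aeheff"
Sliding window (track last position of each char):
  Position 0 ('a'): window [0,0] length 1 -- new best
  Position 1 ('e'): window [0,1] length 2 -- new best
  Position 2 ('h'): window [0,2] length 3 -- new best
  Position 3 ('e'): repeat (last at 1), move window start to 2
  Position 3 ('e'): window [2,3] length 2
  Position 4 ('f'): window [2,4] length 3
  Position 5 ('f'): repeat (last at 4), move window start to 5
  Position 5 ('f'): window [5,5] length 1
Longest substring with no repeats: "aeh" with length 3

3


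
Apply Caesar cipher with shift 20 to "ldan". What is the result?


Caesar cipher: shift "ldan" by 20
  'l' (pos 11) + 20 = pos 5 = 'f'
  'd' (pos 3) + 20 = pos 23 = 'x'
  'a' (pos 0) + 20 = pos 20 = 'u'
  'n' (pos 13) + 20 = pos 7 = 'h'
Result: fxuh

fxuh


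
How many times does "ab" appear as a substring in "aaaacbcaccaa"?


Searching for "ab" in "aaaacbcaccaa"
Scanning each position:
  Position 0: "aa" => no
  Position 1: "aa" => no
  Position 2: "aa" => no
  Position 3: "ac" => no
  Position 4: "cb" => no
  Position 5: "bc" => no
  Position 6: "ca" => no
  Position 7: "ac" => no
  Position 8: "cc" => no
  Position 9: "ca" => no
  Position 10: "aa" => no
Total occurrences: 0

0


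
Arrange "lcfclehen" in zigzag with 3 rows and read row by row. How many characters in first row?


Zigzag "lcfclehen" into 3 rows:
Placing characters:
  'l' => row 0
  'c' => row 1
  'f' => row 2
  'c' => row 1
  'l' => row 0
  'e' => row 1
  'h' => row 2
  'e' => row 1
  'n' => row 0
Rows:
  Row 0: "lln"
  Row 1: "ccee"
  Row 2: "fh"
First row length: 3

3


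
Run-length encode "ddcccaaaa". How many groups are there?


Input: ddcccaaaa
Scanning for consecutive runs:
  Group 1: 'd' x 2 (positions 0-1)
  Group 2: 'c' x 3 (positions 2-4)
  Group 3: 'a' x 4 (positions 5-8)
Total groups: 3

3


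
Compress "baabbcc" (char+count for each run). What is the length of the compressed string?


Input: baabbcc
Runs:
  'b' x 1 => "b1"
  'a' x 2 => "a2"
  'b' x 2 => "b2"
  'c' x 2 => "c2"
Compressed: "b1a2b2c2"
Compressed length: 8

8


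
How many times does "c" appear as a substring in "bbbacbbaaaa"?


Searching for "c" in "bbbacbbaaaa"
Scanning each position:
  Position 0: "b" => no
  Position 1: "b" => no
  Position 2: "b" => no
  Position 3: "a" => no
  Position 4: "c" => MATCH
  Position 5: "b" => no
  Position 6: "b" => no
  Position 7: "a" => no
  Position 8: "a" => no
  Position 9: "a" => no
  Position 10: "a" => no
Total occurrences: 1

1


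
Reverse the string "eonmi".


Input: eonmi
Reading characters right to left:
  Position 4: 'i'
  Position 3: 'm'
  Position 2: 'n'
  Position 1: 'o'
  Position 0: 'e'
Reversed: imnoe

imnoe


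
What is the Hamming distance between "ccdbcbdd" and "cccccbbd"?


Comparing "ccdbcbdd" and "cccccbbd" position by position:
  Position 0: 'c' vs 'c' => same
  Position 1: 'c' vs 'c' => same
  Position 2: 'd' vs 'c' => differ
  Position 3: 'b' vs 'c' => differ
  Position 4: 'c' vs 'c' => same
  Position 5: 'b' vs 'b' => same
  Position 6: 'd' vs 'b' => differ
  Position 7: 'd' vs 'd' => same
Total differences (Hamming distance): 3

3


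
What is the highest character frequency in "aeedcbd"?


Input: aeedcbd
Character counts:
  'a': 1
  'b': 1
  'c': 1
  'd': 2
  'e': 2
Maximum frequency: 2

2


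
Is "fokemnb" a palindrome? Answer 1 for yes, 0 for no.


Input: fokemnb
Reversed: bnmekof
  Compare pos 0 ('f') with pos 6 ('b'): MISMATCH
  Compare pos 1 ('o') with pos 5 ('n'): MISMATCH
  Compare pos 2 ('k') with pos 4 ('m'): MISMATCH
Result: not a palindrome

0


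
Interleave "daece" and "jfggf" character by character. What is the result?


Interleaving "daece" and "jfggf":
  Position 0: 'd' from first, 'j' from second => "dj"
  Position 1: 'a' from first, 'f' from second => "af"
  Position 2: 'e' from first, 'g' from second => "eg"
  Position 3: 'c' from first, 'g' from second => "cg"
  Position 4: 'e' from first, 'f' from second => "ef"
Result: djafegcgef

djafegcgef


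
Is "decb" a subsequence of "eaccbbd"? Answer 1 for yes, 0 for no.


Check if "decb" is a subsequence of "eaccbbd"
Greedy scan:
  Position 0 ('e'): no match needed
  Position 1 ('a'): no match needed
  Position 2 ('c'): no match needed
  Position 3 ('c'): no match needed
  Position 4 ('b'): no match needed
  Position 5 ('b'): no match needed
  Position 6 ('d'): matches sub[0] = 'd'
Only matched 1/4 characters => not a subsequence

0


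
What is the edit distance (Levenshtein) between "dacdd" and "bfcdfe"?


Computing edit distance: "dacdd" -> "bfcdfe"
DP table:
           b    f    c    d    f    e
      0    1    2    3    4    5    6
  d   1    1    2    3    3    4    5
  a   2    2    2    3    4    4    5
  c   3    3    3    2    3    4    5
  d   4    4    4    3    2    3    4
  d   5    5    5    4    3    3    4
Edit distance = dp[5][6] = 4

4


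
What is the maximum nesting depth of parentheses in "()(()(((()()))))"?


Input: "()(()(((()()))))"
Tracking depth:
  Position 0 '(': depth becomes 1
  Position 1 ')': depth becomes 0
  Position 2 '(': depth becomes 1
  Position 3 '(': depth becomes 2
  Position 4 ')': depth becomes 1
  Position 5 '(': depth becomes 2
  Position 6 '(': depth becomes 3
  Position 7 '(': depth becomes 4
  Position 8 '(': depth becomes 5
  Position 9 ')': depth becomes 4
  Position 10 '(': depth becomes 5
  Position 11 ')': depth becomes 4
  Position 12 ')': depth becomes 3
  Position 13 ')': depth becomes 2
  Position 14 ')': depth becomes 1
  Position 15 ')': depth becomes 0
Maximum depth reached: 5

5


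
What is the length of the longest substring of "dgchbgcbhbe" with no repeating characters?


Input: "dgchbgcbhbe"
Sliding window (track last position of each char):
  Position 0 ('d'): window [0,0] length 1 -- new best
  Position 1 ('g'): window [0,1] length 2 -- new best
  Position 2 ('c'): window [0,2] length 3 -- new best
  Position 3 ('h'): window [0,3] length 4 -- new best
  Position 4 ('b'): window [0,4] length 5 -- new best
  Position 5 ('g'): repeat (last at 1), move window start to 2
  Position 5 ('g'): window [2,5] length 4
  Position 6 ('c'): repeat (last at 2), move window start to 3
  Position 6 ('c'): window [3,6] length 4
  Position 7 ('b'): repeat (last at 4), move window start to 5
  Position 7 ('b'): window [5,7] length 3
  Position 8 ('h'): window [5,8] length 4
  Position 9 ('b'): repeat (last at 7), move window start to 8
  Position 9 ('b'): window [8,9] length 2
  Position 10 ('e'): window [8,10] length 3
Longest substring with no repeats: "dgchb" with length 5

5


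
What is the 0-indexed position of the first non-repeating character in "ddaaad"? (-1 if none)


Input: ddaaad
Character frequencies:
  'a': 3
  'd': 3
Scanning left to right for freq == 1:
  Position 0 ('d'): freq=3, skip
  Position 1 ('d'): freq=3, skip
  Position 2 ('a'): freq=3, skip
  Position 3 ('a'): freq=3, skip
  Position 4 ('a'): freq=3, skip
  Position 5 ('d'): freq=3, skip
  No unique character found => answer = -1

-1


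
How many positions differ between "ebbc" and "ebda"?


Comparing "ebbc" and "ebda" position by position:
  Position 0: 'e' vs 'e' => same
  Position 1: 'b' vs 'b' => same
  Position 2: 'b' vs 'd' => DIFFER
  Position 3: 'c' vs 'a' => DIFFER
Positions that differ: 2

2


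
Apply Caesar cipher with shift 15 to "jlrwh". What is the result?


Caesar cipher: shift "jlrwh" by 15
  'j' (pos 9) + 15 = pos 24 = 'y'
  'l' (pos 11) + 15 = pos 0 = 'a'
  'r' (pos 17) + 15 = pos 6 = 'g'
  'w' (pos 22) + 15 = pos 11 = 'l'
  'h' (pos 7) + 15 = pos 22 = 'w'
Result: yaglw

yaglw


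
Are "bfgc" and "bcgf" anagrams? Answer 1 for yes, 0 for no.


Strings: "bfgc", "bcgf"
Sorted first:  bcfg
Sorted second: bcfg
Sorted forms match => anagrams

1


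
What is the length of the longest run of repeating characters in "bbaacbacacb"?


Input: "bbaacbacacb"
Scanning for longest run:
  Position 1 ('b'): continues run of 'b', length=2
  Position 2 ('a'): new char, reset run to 1
  Position 3 ('a'): continues run of 'a', length=2
  Position 4 ('c'): new char, reset run to 1
  Position 5 ('b'): new char, reset run to 1
  Position 6 ('a'): new char, reset run to 1
  Position 7 ('c'): new char, reset run to 1
  Position 8 ('a'): new char, reset run to 1
  Position 9 ('c'): new char, reset run to 1
  Position 10 ('b'): new char, reset run to 1
Longest run: 'b' with length 2

2


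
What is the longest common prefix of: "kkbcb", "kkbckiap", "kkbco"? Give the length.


Words: kkbcb, kkbckiap, kkbco
  Position 0: all 'k' => match
  Position 1: all 'k' => match
  Position 2: all 'b' => match
  Position 3: all 'c' => match
  Position 4: ('b', 'k', 'o') => mismatch, stop
LCP = "kkbc" (length 4)

4


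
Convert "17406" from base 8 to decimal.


Input: "17406" in base 8
Positional expansion:
  Digit '1' (value 1) x 8^4 = 4096
  Digit '7' (value 7) x 8^3 = 3584
  Digit '4' (value 4) x 8^2 = 256
  Digit '0' (value 0) x 8^1 = 0
  Digit '6' (value 6) x 8^0 = 6
Sum = 7942

7942


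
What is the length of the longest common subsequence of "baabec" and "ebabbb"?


LCS of "baabec" and "ebabbb"
DP table:
           e    b    a    b    b    b
      0    0    0    0    0    0    0
  b   0    0    1    1    1    1    1
  a   0    0    1    2    2    2    2
  a   0    0    1    2    2    2    2
  b   0    0    1    2    3    3    3
  e   0    1    1    2    3    3    3
  c   0    1    1    2    3    3    3
LCS length = dp[6][6] = 3

3


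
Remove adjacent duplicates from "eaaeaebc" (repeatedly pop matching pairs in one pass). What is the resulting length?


Input: eaaeaebc
Stack-based adjacent duplicate removal:
  Read 'e': push. Stack: e
  Read 'a': push. Stack: ea
  Read 'a': matches stack top 'a' => pop. Stack: e
  Read 'e': matches stack top 'e' => pop. Stack: (empty)
  Read 'a': push. Stack: a
  Read 'e': push. Stack: ae
  Read 'b': push. Stack: aeb
  Read 'c': push. Stack: aebc
Final stack: "aebc" (length 4)

4


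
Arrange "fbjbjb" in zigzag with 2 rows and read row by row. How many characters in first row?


Zigzag "fbjbjb" into 2 rows:
Placing characters:
  'f' => row 0
  'b' => row 1
  'j' => row 0
  'b' => row 1
  'j' => row 0
  'b' => row 1
Rows:
  Row 0: "fjj"
  Row 1: "bbb"
First row length: 3

3


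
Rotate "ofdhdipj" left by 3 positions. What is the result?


Input: "ofdhdipj", rotate left by 3
First 3 characters: "ofd"
Remaining characters: "hdipj"
Concatenate remaining + first: "hdipj" + "ofd" = "hdipjofd"

hdipjofd


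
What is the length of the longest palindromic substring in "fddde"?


Input: "fddde"
Checking substrings for palindromes:
  [1:4] "ddd" (len 3) => palindrome
  [1:3] "dd" (len 2) => palindrome
  [2:4] "dd" (len 2) => palindrome
Longest palindromic substring: "ddd" with length 3

3


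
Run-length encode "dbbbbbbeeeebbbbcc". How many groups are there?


Input: dbbbbbbeeeebbbbcc
Scanning for consecutive runs:
  Group 1: 'd' x 1 (positions 0-0)
  Group 2: 'b' x 6 (positions 1-6)
  Group 3: 'e' x 4 (positions 7-10)
  Group 4: 'b' x 4 (positions 11-14)
  Group 5: 'c' x 2 (positions 15-16)
Total groups: 5

5


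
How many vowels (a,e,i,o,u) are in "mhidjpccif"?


Input: mhidjpccif
Checking each character:
  'm' at position 0: consonant
  'h' at position 1: consonant
  'i' at position 2: vowel (running total: 1)
  'd' at position 3: consonant
  'j' at position 4: consonant
  'p' at position 5: consonant
  'c' at position 6: consonant
  'c' at position 7: consonant
  'i' at position 8: vowel (running total: 2)
  'f' at position 9: consonant
Total vowels: 2

2


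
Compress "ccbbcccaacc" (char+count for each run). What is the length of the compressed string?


Input: ccbbcccaacc
Runs:
  'c' x 2 => "c2"
  'b' x 2 => "b2"
  'c' x 3 => "c3"
  'a' x 2 => "a2"
  'c' x 2 => "c2"
Compressed: "c2b2c3a2c2"
Compressed length: 10

10


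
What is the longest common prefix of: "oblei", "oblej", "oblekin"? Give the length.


Words: oblei, oblej, oblekin
  Position 0: all 'o' => match
  Position 1: all 'b' => match
  Position 2: all 'l' => match
  Position 3: all 'e' => match
  Position 4: ('i', 'j', 'k') => mismatch, stop
LCP = "oble" (length 4)

4


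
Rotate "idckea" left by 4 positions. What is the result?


Input: "idckea", rotate left by 4
First 4 characters: "idck"
Remaining characters: "ea"
Concatenate remaining + first: "ea" + "idck" = "eaidck"

eaidck


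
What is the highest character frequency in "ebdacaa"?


Input: ebdacaa
Character counts:
  'a': 3
  'b': 1
  'c': 1
  'd': 1
  'e': 1
Maximum frequency: 3

3


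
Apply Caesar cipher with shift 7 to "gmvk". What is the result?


Caesar cipher: shift "gmvk" by 7
  'g' (pos 6) + 7 = pos 13 = 'n'
  'm' (pos 12) + 7 = pos 19 = 't'
  'v' (pos 21) + 7 = pos 2 = 'c'
  'k' (pos 10) + 7 = pos 17 = 'r'
Result: ntcr

ntcr


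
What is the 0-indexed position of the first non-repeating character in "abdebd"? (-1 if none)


Input: abdebd
Character frequencies:
  'a': 1
  'b': 2
  'd': 2
  'e': 1
Scanning left to right for freq == 1:
  Position 0 ('a'): unique! => answer = 0

0


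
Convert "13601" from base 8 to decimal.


Input: "13601" in base 8
Positional expansion:
  Digit '1' (value 1) x 8^4 = 4096
  Digit '3' (value 3) x 8^3 = 1536
  Digit '6' (value 6) x 8^2 = 384
  Digit '0' (value 0) x 8^1 = 0
  Digit '1' (value 1) x 8^0 = 1
Sum = 6017

6017


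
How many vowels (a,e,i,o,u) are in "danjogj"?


Input: danjogj
Checking each character:
  'd' at position 0: consonant
  'a' at position 1: vowel (running total: 1)
  'n' at position 2: consonant
  'j' at position 3: consonant
  'o' at position 4: vowel (running total: 2)
  'g' at position 5: consonant
  'j' at position 6: consonant
Total vowels: 2

2


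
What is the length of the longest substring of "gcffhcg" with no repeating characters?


Input: "gcffhcg"
Sliding window (track last position of each char):
  Position 0 ('g'): window [0,0] length 1 -- new best
  Position 1 ('c'): window [0,1] length 2 -- new best
  Position 2 ('f'): window [0,2] length 3 -- new best
  Position 3 ('f'): repeat (last at 2), move window start to 3
  Position 3 ('f'): window [3,3] length 1
  Position 4 ('h'): window [3,4] length 2
  Position 5 ('c'): window [3,5] length 3
  Position 6 ('g'): window [3,6] length 4 -- new best
Longest substring with no repeats: "fhcg" with length 4

4


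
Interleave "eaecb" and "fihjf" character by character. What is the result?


Interleaving "eaecb" and "fihjf":
  Position 0: 'e' from first, 'f' from second => "ef"
  Position 1: 'a' from first, 'i' from second => "ai"
  Position 2: 'e' from first, 'h' from second => "eh"
  Position 3: 'c' from first, 'j' from second => "cj"
  Position 4: 'b' from first, 'f' from second => "bf"
Result: efaiehcjbf

efaiehcjbf


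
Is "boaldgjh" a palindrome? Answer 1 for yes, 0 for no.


Input: boaldgjh
Reversed: hjgdlaob
  Compare pos 0 ('b') with pos 7 ('h'): MISMATCH
  Compare pos 1 ('o') with pos 6 ('j'): MISMATCH
  Compare pos 2 ('a') with pos 5 ('g'): MISMATCH
  Compare pos 3 ('l') with pos 4 ('d'): MISMATCH
Result: not a palindrome

0


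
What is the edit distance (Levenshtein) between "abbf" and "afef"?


Computing edit distance: "abbf" -> "afef"
DP table:
           a    f    e    f
      0    1    2    3    4
  a   1    0    1    2    3
  b   2    1    1    2    3
  b   3    2    2    2    3
  f   4    3    2    3    2
Edit distance = dp[4][4] = 2

2


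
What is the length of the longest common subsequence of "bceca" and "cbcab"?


LCS of "bceca" and "cbcab"
DP table:
           c    b    c    a    b
      0    0    0    0    0    0
  b   0    0    1    1    1    1
  c   0    1    1    2    2    2
  e   0    1    1    2    2    2
  c   0    1    1    2    2    2
  a   0    1    1    2    3    3
LCS length = dp[5][5] = 3

3


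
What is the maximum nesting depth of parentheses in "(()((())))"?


Input: "(()((())))"
Tracking depth:
  Position 0 '(': depth becomes 1
  Position 1 '(': depth becomes 2
  Position 2 ')': depth becomes 1
  Position 3 '(': depth becomes 2
  Position 4 '(': depth becomes 3
  Position 5 '(': depth becomes 4
  Position 6 ')': depth becomes 3
  Position 7 ')': depth becomes 2
  Position 8 ')': depth becomes 1
  Position 9 ')': depth becomes 0
Maximum depth reached: 4

4


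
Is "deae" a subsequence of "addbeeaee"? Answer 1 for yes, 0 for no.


Check if "deae" is a subsequence of "addbeeaee"
Greedy scan:
  Position 0 ('a'): no match needed
  Position 1 ('d'): matches sub[0] = 'd'
  Position 2 ('d'): no match needed
  Position 3 ('b'): no match needed
  Position 4 ('e'): matches sub[1] = 'e'
  Position 5 ('e'): no match needed
  Position 6 ('a'): matches sub[2] = 'a'
  Position 7 ('e'): matches sub[3] = 'e'
  Position 8 ('e'): no match needed
All 4 characters matched => is a subsequence

1


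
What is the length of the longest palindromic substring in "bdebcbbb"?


Input: "bdebcbbb"
Checking substrings for palindromes:
  [3:6] "bcb" (len 3) => palindrome
  [5:8] "bbb" (len 3) => palindrome
  [5:7] "bb" (len 2) => palindrome
  [6:8] "bb" (len 2) => palindrome
Longest palindromic substring: "bcb" with length 3

3


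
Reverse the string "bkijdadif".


Input: bkijdadif
Reading characters right to left:
  Position 8: 'f'
  Position 7: 'i'
  Position 6: 'd'
  Position 5: 'a'
  Position 4: 'd'
  Position 3: 'j'
  Position 2: 'i'
  Position 1: 'k'
  Position 0: 'b'
Reversed: fidadjikb

fidadjikb


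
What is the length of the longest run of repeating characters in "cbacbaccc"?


Input: "cbacbaccc"
Scanning for longest run:
  Position 1 ('b'): new char, reset run to 1
  Position 2 ('a'): new char, reset run to 1
  Position 3 ('c'): new char, reset run to 1
  Position 4 ('b'): new char, reset run to 1
  Position 5 ('a'): new char, reset run to 1
  Position 6 ('c'): new char, reset run to 1
  Position 7 ('c'): continues run of 'c', length=2
  Position 8 ('c'): continues run of 'c', length=3
Longest run: 'c' with length 3

3


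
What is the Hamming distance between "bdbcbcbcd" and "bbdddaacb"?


Comparing "bdbcbcbcd" and "bbdddaacb" position by position:
  Position 0: 'b' vs 'b' => same
  Position 1: 'd' vs 'b' => differ
  Position 2: 'b' vs 'd' => differ
  Position 3: 'c' vs 'd' => differ
  Position 4: 'b' vs 'd' => differ
  Position 5: 'c' vs 'a' => differ
  Position 6: 'b' vs 'a' => differ
  Position 7: 'c' vs 'c' => same
  Position 8: 'd' vs 'b' => differ
Total differences (Hamming distance): 7

7


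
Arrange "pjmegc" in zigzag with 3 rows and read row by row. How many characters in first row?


Zigzag "pjmegc" into 3 rows:
Placing characters:
  'p' => row 0
  'j' => row 1
  'm' => row 2
  'e' => row 1
  'g' => row 0
  'c' => row 1
Rows:
  Row 0: "pg"
  Row 1: "jec"
  Row 2: "m"
First row length: 2

2


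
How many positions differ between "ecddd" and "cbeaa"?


Comparing "ecddd" and "cbeaa" position by position:
  Position 0: 'e' vs 'c' => DIFFER
  Position 1: 'c' vs 'b' => DIFFER
  Position 2: 'd' vs 'e' => DIFFER
  Position 3: 'd' vs 'a' => DIFFER
  Position 4: 'd' vs 'a' => DIFFER
Positions that differ: 5

5


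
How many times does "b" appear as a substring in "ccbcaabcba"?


Searching for "b" in "ccbcaabcba"
Scanning each position:
  Position 0: "c" => no
  Position 1: "c" => no
  Position 2: "b" => MATCH
  Position 3: "c" => no
  Position 4: "a" => no
  Position 5: "a" => no
  Position 6: "b" => MATCH
  Position 7: "c" => no
  Position 8: "b" => MATCH
  Position 9: "a" => no
Total occurrences: 3

3


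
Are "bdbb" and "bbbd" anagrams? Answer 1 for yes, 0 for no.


Strings: "bdbb", "bbbd"
Sorted first:  bbbd
Sorted second: bbbd
Sorted forms match => anagrams

1


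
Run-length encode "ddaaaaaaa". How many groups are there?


Input: ddaaaaaaa
Scanning for consecutive runs:
  Group 1: 'd' x 2 (positions 0-1)
  Group 2: 'a' x 7 (positions 2-8)
Total groups: 2

2


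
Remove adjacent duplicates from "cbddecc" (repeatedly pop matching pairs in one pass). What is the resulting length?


Input: cbddecc
Stack-based adjacent duplicate removal:
  Read 'c': push. Stack: c
  Read 'b': push. Stack: cb
  Read 'd': push. Stack: cbd
  Read 'd': matches stack top 'd' => pop. Stack: cb
  Read 'e': push. Stack: cbe
  Read 'c': push. Stack: cbec
  Read 'c': matches stack top 'c' => pop. Stack: cbe
Final stack: "cbe" (length 3)

3


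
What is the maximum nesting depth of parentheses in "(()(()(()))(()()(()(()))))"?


Input: "(()(()(()))(()()(()(()))))"
Tracking depth:
  Position 0 '(': depth becomes 1
  Position 1 '(': depth becomes 2
  Position 2 ')': depth becomes 1
  Position 3 '(': depth becomes 2
  Position 4 '(': depth becomes 3
  Position 5 ')': depth becomes 2
  Position 6 '(': depth becomes 3
  Position 7 '(': depth becomes 4
  Position 8 ')': depth becomes 3
  Position 9 ')': depth becomes 2
  Position 10 ')': depth becomes 1
  Position 11 '(': depth becomes 2
  Position 12 '(': depth becomes 3
  Position 13 ')': depth becomes 2
  Position 14 '(': depth becomes 3
  Position 15 ')': depth becomes 2
  Position 16 '(': depth becomes 3
  Position 17 '(': depth becomes 4
  Position 18 ')': depth becomes 3
  Position 19 '(': depth becomes 4
  Position 20 '(': depth becomes 5
  Position 21 ')': depth becomes 4
  Position 22 ')': depth becomes 3
  Position 23 ')': depth becomes 2
  Position 24 ')': depth becomes 1
  Position 25 ')': depth becomes 0
Maximum depth reached: 5

5


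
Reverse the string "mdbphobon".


Input: mdbphobon
Reading characters right to left:
  Position 8: 'n'
  Position 7: 'o'
  Position 6: 'b'
  Position 5: 'o'
  Position 4: 'h'
  Position 3: 'p'
  Position 2: 'b'
  Position 1: 'd'
  Position 0: 'm'
Reversed: nobohpbdm

nobohpbdm
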